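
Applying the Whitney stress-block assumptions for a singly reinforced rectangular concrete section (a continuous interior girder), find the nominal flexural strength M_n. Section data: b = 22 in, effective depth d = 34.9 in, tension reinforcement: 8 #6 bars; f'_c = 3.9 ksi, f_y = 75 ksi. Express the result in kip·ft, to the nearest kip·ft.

M_n ≈ 728 kip·ft

A_s = 8 × 0.44 = 3.52 in².
T = A_s f_y = 3.52 × 75 = 264 kips.
a = T/(0.85 f'_c b) = 264/(0.85 × 3.9 × 22) = 3.620 in.
M_n = T(d − a/2) = 264 × (34.9 − 1.81) = 8735.8 kip·in = 8735.8/12 = 727.98 kip·ft.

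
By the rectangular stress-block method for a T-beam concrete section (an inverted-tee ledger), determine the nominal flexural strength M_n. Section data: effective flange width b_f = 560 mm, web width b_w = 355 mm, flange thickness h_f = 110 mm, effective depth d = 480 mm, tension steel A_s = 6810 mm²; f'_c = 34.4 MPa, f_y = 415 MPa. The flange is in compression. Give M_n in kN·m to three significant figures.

Tension: T = A_s f_y = 6810 × 415 = 2826150 N.
Try a within the flange: a = T/(0.85 f'_c b_f) = 2826150/(0.85 × 34.4 × 560) = 172.60 mm.
a = 172.60 > h_f = 110 mm: the block extends into the web. Split into flange-overhang and web parts.
C_f = 0.85 f'_c (b_f − b_w) h_f = 0.85 × 34.4 × (560 − 355) × 110 = 659362 N.
Remaining web compression depth: a_w = (T − C_f)/(0.85 f'_c b_w) = (2826150 − 659362)/(0.85 × 34.4 × 355) = 208.74 mm.
M_n = C_f(d − h_f/2) + (T − C_f)(d − a_w/2) = 659362 × (480 − 55) + 2166788 × (480 − 104.37) = 280.23 + 813.91 = 1094.14 × 10⁶ N·mm.
M_n = 1094.14 kN·m.

M_n ≈ 1090 kN·m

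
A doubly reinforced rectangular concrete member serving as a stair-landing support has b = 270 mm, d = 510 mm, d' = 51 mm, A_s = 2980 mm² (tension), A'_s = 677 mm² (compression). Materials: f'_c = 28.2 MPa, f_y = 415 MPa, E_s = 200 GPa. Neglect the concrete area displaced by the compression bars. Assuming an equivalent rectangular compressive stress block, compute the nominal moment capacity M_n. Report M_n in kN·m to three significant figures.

Assume both tension and compression steel yield.
Net tension couple steel: A_s − A'_s = 2303 mm².
a = (A_s − A'_s) f_y / (0.85 f'_c b) = 955745/(0.85 × 28.2 × 270) = 147.68 mm.
c = a/β₁ = 147.68/0.849 = 173.95 mm; ε'_s = 0.003(c − d')/c = 0.0021 ≥ f_y/E_s = 0.0021, so compression steel does yield.
M_n = (A_s − A'_s) f_y (d − a/2) + A'_s f_y (d − d') = [955745 × (510 − 73.84) + 280955 × (510 − 51)] × 10⁻⁶ = 416.86 + 128.96 = 545.82 kN·m.

M_n ≈ 546 kN·m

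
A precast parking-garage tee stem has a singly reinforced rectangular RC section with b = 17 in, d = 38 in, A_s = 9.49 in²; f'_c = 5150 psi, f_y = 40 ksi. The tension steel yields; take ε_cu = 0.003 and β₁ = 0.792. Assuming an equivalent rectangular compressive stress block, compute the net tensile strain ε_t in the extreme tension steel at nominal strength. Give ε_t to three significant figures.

a = A_s f_y/(0.85 f'_c b) = 5.101 in.
β₁ = 0.792, so c = a/β₁ = 5.101/0.792 = 6.441 in.
From the linear strain diagram with ε_cu = 0.003: ε_t = 0.003 (d − c)/c = 0.003 × (38 − 6.441)/6.441 = 0.0147.
Since ε_t ≥ 0.005, the section is tension-controlled.

ε_t ≈ 0.0147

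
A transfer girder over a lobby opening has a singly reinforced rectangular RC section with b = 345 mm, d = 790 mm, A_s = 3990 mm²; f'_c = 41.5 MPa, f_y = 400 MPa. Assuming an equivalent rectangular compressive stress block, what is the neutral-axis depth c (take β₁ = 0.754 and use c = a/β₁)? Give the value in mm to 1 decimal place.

T = A_s f_y = 3990 × 400 = 1596000 N = 1596 kN.
Setting C = 0.85 f'_c a b equal to T: a = 1596000/(0.85 × 41.5 × 345) = 131.143 mm.
With β₁ = 0.754, c = a/β₁ = 131.143/0.754 = 173.9 mm.

c ≈ 173.9 mm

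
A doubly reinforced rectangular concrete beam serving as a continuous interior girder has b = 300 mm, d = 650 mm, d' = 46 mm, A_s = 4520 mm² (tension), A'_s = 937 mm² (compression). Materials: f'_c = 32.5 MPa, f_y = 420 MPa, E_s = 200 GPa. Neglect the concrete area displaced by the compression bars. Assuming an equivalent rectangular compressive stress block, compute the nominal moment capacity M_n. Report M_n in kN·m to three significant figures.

Assume both tension and compression steel yield.
Net tension couple steel: A_s − A'_s = 3583 mm².
a = (A_s − A'_s) f_y / (0.85 f'_c b) = 1504860/(0.85 × 32.5 × 300) = 181.58 mm.
c = a/β₁ = 181.58/0.818 = 221.98 mm; ε'_s = 0.003(c − d')/c = 0.0024 ≥ f_y/E_s = 0.0021, so compression steel does yield.
M_n = (A_s − A'_s) f_y (d − a/2) + A'_s f_y (d − d') = [1504860 × (650 − 90.79) + 393540 × (650 − 46)] × 10⁻⁶ = 841.53 + 237.70 = 1079.23 kN·m.

M_n ≈ 1080 kN·m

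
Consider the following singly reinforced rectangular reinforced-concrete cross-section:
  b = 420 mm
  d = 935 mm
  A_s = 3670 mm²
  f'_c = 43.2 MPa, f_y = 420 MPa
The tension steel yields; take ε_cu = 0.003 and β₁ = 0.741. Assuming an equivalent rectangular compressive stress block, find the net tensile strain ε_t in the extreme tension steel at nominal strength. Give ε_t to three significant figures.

a = A_s f_y/(0.85 f'_c b) = 99.95 mm.
β₁ = 0.741, so c = a/β₁ = 99.95/0.741 = 134.89 mm.
From the linear strain diagram with ε_cu = 0.003: ε_t = 0.003 (d − c)/c = 0.003 × (935 − 134.89)/134.89 = 0.0178.
Since ε_t ≥ 0.005, the section is tension-controlled.

ε_t ≈ 0.0178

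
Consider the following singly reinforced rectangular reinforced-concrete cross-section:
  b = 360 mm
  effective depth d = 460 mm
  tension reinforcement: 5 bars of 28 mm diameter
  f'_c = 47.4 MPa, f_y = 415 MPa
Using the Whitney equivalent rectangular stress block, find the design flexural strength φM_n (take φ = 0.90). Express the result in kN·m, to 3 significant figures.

φM_n ≈ 478 kN·m

A_s = 5 × 616 = 3080 mm².
T = A_s f_y = 3080 × 415 = 1278200 N = 1278.2 kN.
From C = T: a = T/(0.85 f'_c b) = 1278200/(0.85 × 47.4 × 360) = 88.12 mm.
M_n = T(d − a/2) = 1278.2 kN × (460 − 44.06) mm = 531.65 kN·m.
φM_n = 0.90 × 531.65 = 478.49 kN·m.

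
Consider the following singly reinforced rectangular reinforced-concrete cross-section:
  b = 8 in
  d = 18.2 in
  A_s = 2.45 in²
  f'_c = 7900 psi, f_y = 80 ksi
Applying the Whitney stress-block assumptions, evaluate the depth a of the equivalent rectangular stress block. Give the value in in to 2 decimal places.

a ≈ 3.65 in

T = A_s f_y = 2.45 × 80 = 196 kips.
a = T/(0.85 f'_c b) = 196/(0.85 × 7.9 × 8) = 3.65 in.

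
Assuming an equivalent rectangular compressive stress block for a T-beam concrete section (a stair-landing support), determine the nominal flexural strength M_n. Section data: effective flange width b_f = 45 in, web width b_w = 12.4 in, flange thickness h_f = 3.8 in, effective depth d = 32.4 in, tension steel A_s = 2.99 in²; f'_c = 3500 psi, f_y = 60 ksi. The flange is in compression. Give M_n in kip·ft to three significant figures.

M_n ≈ 474 kip·ft

Tension: T = A_s f_y = 2.99 × 60 = 179.4 kips.
Try a within the flange: a = T/(0.85 f'_c b_f) = 179.4/(0.85 × 3.5 × 45) = 1.340 in.
Since a = 1.340 ≤ h_f = 3.8 in, the stress block lies entirely in the flange; analyse as a rectangular beam of width b_f.
M_n = T(d − a/2) = 179.4 × (32.4 − 0.67) = 5692.4 kip·in.
M_n = 5692.4/12 = 474.37 kip·ft.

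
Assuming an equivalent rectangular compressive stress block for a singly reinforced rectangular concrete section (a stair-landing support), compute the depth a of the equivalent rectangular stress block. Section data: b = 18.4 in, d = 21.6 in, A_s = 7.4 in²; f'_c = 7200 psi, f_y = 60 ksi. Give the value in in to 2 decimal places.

T = A_s f_y = 7.4 × 60 = 444 kips.
a = T/(0.85 f'_c b) = 444/(0.85 × 7.2 × 18.4) = 3.94 in.

a ≈ 3.94 in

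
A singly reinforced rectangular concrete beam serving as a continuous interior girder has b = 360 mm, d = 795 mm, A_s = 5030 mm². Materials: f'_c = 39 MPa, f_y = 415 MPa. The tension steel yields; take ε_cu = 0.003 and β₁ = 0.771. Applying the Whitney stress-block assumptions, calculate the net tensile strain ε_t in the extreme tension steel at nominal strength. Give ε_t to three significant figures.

ε_t ≈ 0.00751

a = A_s f_y/(0.85 f'_c b) = 174.92 mm.
β₁ = 0.771, so c = a/β₁ = 174.92/0.771 = 226.87 mm.
From the linear strain diagram with ε_cu = 0.003: ε_t = 0.003 (d − c)/c = 0.003 × (795 − 226.87)/226.87 = 0.00751.
Since ε_t ≥ 0.005, the section is tension-controlled.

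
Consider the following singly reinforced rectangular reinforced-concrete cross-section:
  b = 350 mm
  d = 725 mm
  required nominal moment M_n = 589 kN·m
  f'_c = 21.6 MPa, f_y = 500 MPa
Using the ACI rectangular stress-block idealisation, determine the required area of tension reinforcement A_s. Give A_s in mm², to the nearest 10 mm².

With M_n = 0.85 f'_c a b (d − a/2), solve the quadratic for a:
a = d − √(d² − 2M_n/(0.85 f'_c b)) = 725 − √(725² − 2 × 589×10⁶/(0.85 × 21.6 × 350)) = 139.93 mm.
A_s = 0.85 f'_c a b / f_y = 0.85 × 21.6 × 139.93 × 350 / 500 = 1798.4 mm².

A_s ≈ 1800 mm²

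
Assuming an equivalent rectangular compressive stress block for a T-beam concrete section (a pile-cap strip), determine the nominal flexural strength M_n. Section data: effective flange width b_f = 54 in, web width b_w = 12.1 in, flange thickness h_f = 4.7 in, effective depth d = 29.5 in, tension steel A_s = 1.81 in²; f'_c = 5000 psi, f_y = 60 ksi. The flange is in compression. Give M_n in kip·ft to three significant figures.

M_n ≈ 265 kip·ft

Tension: T = A_s f_y = 1.81 × 60 = 108.6 kips.
Try a within the flange: a = T/(0.85 f'_c b_f) = 108.6/(0.85 × 5 × 54) = 0.473 in.
Since a = 0.473 ≤ h_f = 4.7 in, the stress block lies entirely in the flange; analyse as a rectangular beam of width b_f.
M_n = T(d − a/2) = 108.6 × (29.5 − 0.2365) = 3178.0 kip·in.
M_n = 3178.0/12 = 264.83 kip·ft.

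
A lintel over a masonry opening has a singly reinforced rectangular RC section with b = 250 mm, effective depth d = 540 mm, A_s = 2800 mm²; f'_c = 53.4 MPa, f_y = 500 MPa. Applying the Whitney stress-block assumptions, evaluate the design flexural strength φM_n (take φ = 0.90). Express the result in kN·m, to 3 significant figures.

φM_n ≈ 603 kN·m

T = A_s f_y = 2800 × 500 = 1400000 N = 1400 kN.
From C = T: a = T/(0.85 f'_c b) = 1400000/(0.85 × 53.4 × 250) = 123.38 mm.
M_n = T(d − a/2) = 1400 kN × (540 − 61.69) mm = 669.63 kN·m.
φM_n = 0.90 × 669.63 = 602.67 kN·m.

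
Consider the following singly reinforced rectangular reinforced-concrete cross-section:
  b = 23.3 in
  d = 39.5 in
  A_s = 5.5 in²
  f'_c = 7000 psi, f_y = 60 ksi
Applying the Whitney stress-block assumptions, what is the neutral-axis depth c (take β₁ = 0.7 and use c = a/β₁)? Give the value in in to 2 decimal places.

T = A_s f_y = 5.5 × 60 = 330 kips.
a = T/(0.85 f'_c b) = 330/(0.85 × 7 × 23.3) = 2.3804 in.
With β₁ = 0.7, c = a/β₁ = 2.3804/0.7 = 3.40 in.

c ≈ 3.40 in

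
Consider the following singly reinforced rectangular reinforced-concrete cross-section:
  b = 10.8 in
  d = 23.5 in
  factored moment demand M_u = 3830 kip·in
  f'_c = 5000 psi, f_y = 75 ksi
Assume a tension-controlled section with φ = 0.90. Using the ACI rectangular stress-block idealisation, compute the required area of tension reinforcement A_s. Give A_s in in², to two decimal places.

M_n = M_u/φ = 3830/0.90 = 4255.56 kip·in.
From M_n = 0.85 f'_c a b (d − a/2):
a = d − √(d² − 2M_n/(0.85 f'_c b)) = 23.5 − √(23.5² − 2 × 4255.56/(0.85 × 5 × 10.8)) = 4.347 in.
A_s = 0.85 f'_c a b / f_y = 0.85 × 5 × 4.347 × 10.8 / 75 = 2.660 in².

A_s ≈ 2.66 in²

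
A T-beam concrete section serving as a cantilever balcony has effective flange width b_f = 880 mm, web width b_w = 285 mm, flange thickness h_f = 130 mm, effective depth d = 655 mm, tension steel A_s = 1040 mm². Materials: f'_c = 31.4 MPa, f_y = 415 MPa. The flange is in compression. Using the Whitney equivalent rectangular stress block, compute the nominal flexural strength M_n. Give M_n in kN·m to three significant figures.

Tension: T = A_s f_y = 1040 × 415 = 431600 N.
Try a within the flange: a = T/(0.85 f'_c b_f) = 431600/(0.85 × 31.4 × 880) = 18.38 mm.
Since a = 18.38 ≤ h_f = 130 mm, the stress block lies entirely in the flange; analyse as a rectangular beam of width b_f.
M_n = T(d − a/2) = 431600 × (655 − 9.19) = 278.73 × 10⁶ N·mm.
M_n = 278.73 kN·m.

M_n ≈ 279 kN·m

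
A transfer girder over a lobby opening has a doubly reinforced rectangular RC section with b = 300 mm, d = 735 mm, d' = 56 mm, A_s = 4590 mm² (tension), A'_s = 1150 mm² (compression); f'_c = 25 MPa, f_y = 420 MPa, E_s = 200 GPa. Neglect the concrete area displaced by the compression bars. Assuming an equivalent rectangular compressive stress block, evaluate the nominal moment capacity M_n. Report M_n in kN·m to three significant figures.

M_n ≈ 1230 kN·m

Assume both tension and compression steel yield.
Net tension couple steel: A_s − A'_s = 3440 mm².
a = (A_s − A'_s) f_y / (0.85 f'_c b) = 1444800/(0.85 × 25 × 300) = 226.64 mm.
c = a/β₁ = 226.64/0.85 = 266.64 mm; ε'_s = 0.003(c − d')/c = 0.0024 ≥ f_y/E_s = 0.0021, so compression steel does yield.
M_n = (A_s − A'_s) f_y (d − a/2) + A'_s f_y (d − d') = [1444800 × (735 − 113.32) + 483000 × (735 − 56)] × 10⁻⁶ = 898.20 + 327.96 = 1226.16 kN·m.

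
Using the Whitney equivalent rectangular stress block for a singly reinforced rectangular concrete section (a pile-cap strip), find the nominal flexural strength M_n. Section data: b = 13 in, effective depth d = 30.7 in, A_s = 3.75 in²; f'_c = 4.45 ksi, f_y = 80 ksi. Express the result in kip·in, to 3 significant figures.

M_n ≈ 8290 kip·in

T = A_s f_y = 3.75 × 80 = 300 kips.
a = T/(0.85 f'_c b) = 300/(0.85 × 4.45 × 13) = 6.101 in.
M_n = T(d − a/2) = 300 × (30.7 − 3.0505) = 8294.9 kip·in.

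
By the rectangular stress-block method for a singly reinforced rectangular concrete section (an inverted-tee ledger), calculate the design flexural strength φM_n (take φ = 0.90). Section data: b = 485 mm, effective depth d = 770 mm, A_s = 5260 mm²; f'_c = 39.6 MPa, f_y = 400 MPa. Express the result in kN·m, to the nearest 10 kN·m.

φM_n ≈ 1340 kN·m

T = A_s f_y = 5260 × 400 = 2104000 N = 2104 kN.
From C = T: a = T/(0.85 f'_c b) = 2104000/(0.85 × 39.6 × 485) = 128.88 mm.
M_n = T(d − a/2) = 2104 kN × (770 − 64.44) mm = 1484.50 kN·m.
φM_n = 0.90 × 1484.50 = 1336.05 kN·m.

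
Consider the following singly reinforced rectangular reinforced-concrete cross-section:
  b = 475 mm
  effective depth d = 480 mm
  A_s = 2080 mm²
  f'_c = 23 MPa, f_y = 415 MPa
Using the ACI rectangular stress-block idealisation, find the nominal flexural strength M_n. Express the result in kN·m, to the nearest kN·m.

T = A_s f_y = 2080 × 415 = 863200 N = 863.2 kN.
From C = T: a = T/(0.85 f'_c b) = 863200/(0.85 × 23 × 475) = 92.95 mm.
M_n = T(d − a/2) = 863.2 kN × (480 − 46.475) mm = 374.22 kN·m.

M_n ≈ 374 kN·m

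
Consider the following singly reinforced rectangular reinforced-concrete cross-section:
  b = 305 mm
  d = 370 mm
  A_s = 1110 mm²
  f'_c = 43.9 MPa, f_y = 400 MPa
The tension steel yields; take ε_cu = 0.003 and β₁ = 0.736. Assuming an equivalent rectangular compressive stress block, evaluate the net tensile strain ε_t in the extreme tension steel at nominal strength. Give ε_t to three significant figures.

ε_t ≈ 0.0179

a = A_s f_y/(0.85 f'_c b) = 39.01 mm.
β₁ = 0.736, so c = a/β₁ = 39.01/0.736 = 53.00 mm.
From the linear strain diagram with ε_cu = 0.003: ε_t = 0.003 (d − c)/c = 0.003 × (370 − 53.00)/53.00 = 0.0179.
Since ε_t ≥ 0.005, the section is tension-controlled.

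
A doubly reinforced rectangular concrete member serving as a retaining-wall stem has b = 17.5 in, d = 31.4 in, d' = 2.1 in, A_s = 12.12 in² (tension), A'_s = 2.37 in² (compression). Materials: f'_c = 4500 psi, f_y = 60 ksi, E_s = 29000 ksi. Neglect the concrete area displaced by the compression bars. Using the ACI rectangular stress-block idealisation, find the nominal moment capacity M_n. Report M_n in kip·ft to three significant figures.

Assume both steels yield.
a = (A_s − A'_s) f_y/(0.85 f'_c b) = (12.12 − 2.37) × 60/(0.85 × 4.5 × 17.5) = 8.739 in.
c = a/β₁ = 8.739/0.825 = 10.593 in; ε'_s = 0.003(c − d')/c = 0.0024 ≥ ε_y = 0.0021, so the compression steel yields.
M_n = (A_s − A'_s) f_y (d − a/2) + A'_s f_y (d − d') = 585 × (31.4 − 4.3695) + 142.2 × (31.4 − 2.1) = 15812.8 + 4166.5 = 19979.3 kip·in = 19979.3/12 = 1664.94 kip·ft.

M_n ≈ 1660 kip·ft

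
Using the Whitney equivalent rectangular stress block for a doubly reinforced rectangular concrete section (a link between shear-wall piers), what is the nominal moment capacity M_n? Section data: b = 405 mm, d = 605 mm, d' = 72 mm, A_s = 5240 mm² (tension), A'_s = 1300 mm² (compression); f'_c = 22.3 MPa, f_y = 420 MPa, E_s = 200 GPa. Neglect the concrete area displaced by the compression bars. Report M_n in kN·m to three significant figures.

M_n ≈ 1110 kN·m

Assume both tension and compression steel yield.
Net tension couple steel: A_s − A'_s = 3940 mm².
a = (A_s − A'_s) f_y / (0.85 f'_c b) = 1654800/(0.85 × 22.3 × 405) = 215.56 mm.
c = a/β₁ = 215.56/0.85 = 253.60 mm; ε'_s = 0.003(c − d')/c = 0.0021 ≥ f_y/E_s = 0.0021, so compression steel does yield.
M_n = (A_s − A'_s) f_y (d − a/2) + A'_s f_y (d − d') = [1654800 × (605 − 107.78) + 546000 × (605 − 72)] × 10⁻⁶ = 822.80 + 291.02 = 1113.82 kN·m.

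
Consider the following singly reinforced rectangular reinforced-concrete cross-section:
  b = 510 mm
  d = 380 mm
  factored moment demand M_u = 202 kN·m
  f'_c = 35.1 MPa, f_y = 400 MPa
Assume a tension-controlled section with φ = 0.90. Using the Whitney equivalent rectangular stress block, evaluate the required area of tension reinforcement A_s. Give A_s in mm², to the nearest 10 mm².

M_n = M_u/φ = 202/0.90 = 224.444 kN·m.
With M_n = 0.85 f'_c a b (d − a/2), solve the quadratic for a:
a = d − √(d² − 2M_n/(0.85 f'_c b)) = 380 − √(380² − 2 × 224.444×10⁶/(0.85 × 35.1 × 510)) = 41.03 mm.
A_s = 0.85 f'_c a b / f_y = 0.85 × 35.1 × 41.03 × 510 / 400 = 1560.8 mm².

A_s ≈ 1560 mm²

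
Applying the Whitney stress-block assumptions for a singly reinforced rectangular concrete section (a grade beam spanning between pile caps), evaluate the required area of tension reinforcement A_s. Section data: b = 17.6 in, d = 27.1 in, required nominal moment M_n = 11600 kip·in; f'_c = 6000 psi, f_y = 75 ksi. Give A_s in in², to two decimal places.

From M_n = 0.85 f'_c a b (d − a/2):
a = d − √(d² − 2M_n/(0.85 f'_c b)) = 27.1 − √(27.1² − 2 × 11600/(0.85 × 6 × 17.6)) = 5.284 in.
A_s = 0.85 f'_c a b / f_y = 0.85 × 6 × 5.284 × 17.6 / 75 = 6.324 in².

A_s ≈ 6.32 in²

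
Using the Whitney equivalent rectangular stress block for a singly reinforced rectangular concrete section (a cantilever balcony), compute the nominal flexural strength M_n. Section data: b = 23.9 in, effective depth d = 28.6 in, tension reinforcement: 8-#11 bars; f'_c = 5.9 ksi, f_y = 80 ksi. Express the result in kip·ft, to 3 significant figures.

M_n ≈ 2030 kip·ft

A_s = 8 × 1.56 = 12.48 in².
T = A_s f_y = 12.48 × 80 = 998.4 kips.
a = T/(0.85 f'_c b) = 998.4/(0.85 × 5.9 × 23.9) = 8.330 in.
M_n = T(d − a/2) = 998.4 × (28.6 − 4.165) = 24395.9 kip·in = 24395.9/12 = 2032.99 kip·ft.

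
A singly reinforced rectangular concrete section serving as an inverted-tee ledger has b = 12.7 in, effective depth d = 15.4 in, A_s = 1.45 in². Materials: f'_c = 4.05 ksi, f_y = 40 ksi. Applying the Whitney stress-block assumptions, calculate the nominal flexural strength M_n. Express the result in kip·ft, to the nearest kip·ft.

M_n ≈ 71 kip·ft

T = A_s f_y = 1.45 × 40 = 58 kips.
a = T/(0.85 f'_c b) = 58/(0.85 × 4.05 × 12.7) = 1.327 in.
M_n = T(d − a/2) = 58 × (15.4 − 0.6635) = 854.7 kip·in = 854.7/12 = 71.23 kip·ft.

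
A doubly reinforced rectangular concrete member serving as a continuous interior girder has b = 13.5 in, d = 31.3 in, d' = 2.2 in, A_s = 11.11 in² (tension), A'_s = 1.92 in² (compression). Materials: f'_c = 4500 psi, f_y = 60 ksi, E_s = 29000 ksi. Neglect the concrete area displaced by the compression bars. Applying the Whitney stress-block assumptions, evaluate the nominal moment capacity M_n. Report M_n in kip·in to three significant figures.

Assume both steels yield.
a = (A_s − A'_s) f_y/(0.85 f'_c b) = (11.11 − 1.92) × 60/(0.85 × 4.5 × 13.5) = 10.678 in.
c = a/β₁ = 10.678/0.825 = 12.943 in; ε'_s = 0.003(c − d')/c = 0.0025 ≥ ε_y = 0.0021, so the compression steel yields.
M_n = (A_s − A'_s) f_y (d − a/2) + A'_s f_y (d − d') = 551.4 × (31.3 − 5.339) + 115.2 × (31.3 − 2.2) = 14314.9 + 3352.3 = 17667.2 kip·in.

M_n ≈ 17700 kip·in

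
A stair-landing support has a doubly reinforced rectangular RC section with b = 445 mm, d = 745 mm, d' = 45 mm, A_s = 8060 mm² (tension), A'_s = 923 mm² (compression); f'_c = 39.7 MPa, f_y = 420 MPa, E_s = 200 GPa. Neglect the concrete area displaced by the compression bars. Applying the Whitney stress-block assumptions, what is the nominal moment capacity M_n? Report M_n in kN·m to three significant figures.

Assume both tension and compression steel yield.
Net tension couple steel: A_s − A'_s = 7137 mm².
a = (A_s − A'_s) f_y / (0.85 f'_c b) = 2997540/(0.85 × 39.7 × 445) = 199.62 mm.
c = a/β₁ = 199.62/0.766 = 260.60 mm; ε'_s = 0.003(c − d')/c = 0.0025 ≥ f_y/E_s = 0.0021, so compression steel does yield.
M_n = (A_s − A'_s) f_y (d − a/2) + A'_s f_y (d − d') = [2997540 × (745 − 99.81) + 387660 × (745 − 45)] × 10⁻⁶ = 1933.98 + 271.36 = 2205.34 kN·m.

M_n ≈ 2210 kN·m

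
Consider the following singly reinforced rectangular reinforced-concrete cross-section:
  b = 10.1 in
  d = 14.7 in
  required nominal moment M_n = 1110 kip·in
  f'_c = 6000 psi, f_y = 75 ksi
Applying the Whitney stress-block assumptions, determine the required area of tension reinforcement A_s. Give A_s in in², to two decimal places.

From M_n = 0.85 f'_c a b (d − a/2):
a = d − √(d² − 2M_n/(0.85 f'_c b)) = 14.7 − √(14.7² − 2 × 1110/(0.85 × 6 × 10.1)) = 1.547 in.
A_s = 0.85 f'_c a b / f_y = 0.85 × 6 × 1.547 × 10.1 / 75 = 1.062 in².

A_s ≈ 1.06 in²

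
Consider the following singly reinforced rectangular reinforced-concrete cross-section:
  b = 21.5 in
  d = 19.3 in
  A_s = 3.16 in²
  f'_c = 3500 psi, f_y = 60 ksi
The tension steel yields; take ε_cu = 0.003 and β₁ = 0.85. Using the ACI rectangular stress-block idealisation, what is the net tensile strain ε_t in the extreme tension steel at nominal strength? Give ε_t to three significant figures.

a = A_s f_y/(0.85 f'_c b) = 2.964 in.
β₁ = 0.85, so c = a/β₁ = 2.964/0.85 = 3.487 in.
From the linear strain diagram with ε_cu = 0.003: ε_t = 0.003 (d − c)/c = 0.003 × (19.3 − 3.487)/3.487 = 0.0136.
Since ε_t ≥ 0.005, the section is tension-controlled.

ε_t ≈ 0.0136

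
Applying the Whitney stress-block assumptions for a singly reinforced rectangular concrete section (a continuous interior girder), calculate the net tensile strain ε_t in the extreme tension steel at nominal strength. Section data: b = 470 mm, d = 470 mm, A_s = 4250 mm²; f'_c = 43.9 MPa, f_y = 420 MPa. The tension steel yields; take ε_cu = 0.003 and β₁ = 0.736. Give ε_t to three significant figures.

ε_t ≈ 0.00720

a = A_s f_y/(0.85 f'_c b) = 101.78 mm.
β₁ = 0.736, so c = a/β₁ = 101.78/0.736 = 138.29 mm.
From the linear strain diagram with ε_cu = 0.003: ε_t = 0.003 (d − c)/c = 0.003 × (470 − 138.29)/138.29 = 0.00720.
Since ε_t ≥ 0.005, the section is tension-controlled.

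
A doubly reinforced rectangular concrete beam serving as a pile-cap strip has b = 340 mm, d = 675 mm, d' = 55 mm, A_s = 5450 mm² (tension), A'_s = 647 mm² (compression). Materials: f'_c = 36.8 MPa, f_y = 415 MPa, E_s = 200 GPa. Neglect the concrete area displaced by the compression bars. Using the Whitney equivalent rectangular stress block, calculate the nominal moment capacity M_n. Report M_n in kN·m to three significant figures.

M_n ≈ 1330 kN·m

Assume both tension and compression steel yield.
Net tension couple steel: A_s − A'_s = 4803 mm².
a = (A_s − A'_s) f_y / (0.85 f'_c b) = 1993245/(0.85 × 36.8 × 340) = 187.42 mm.
c = a/β₁ = 187.42/0.787 = 238.14 mm; ε'_s = 0.003(c − d')/c = 0.0023 ≥ f_y/E_s = 0.0021, so compression steel does yield.
M_n = (A_s − A'_s) f_y (d − a/2) + A'_s f_y (d − d') = [1993245 × (675 − 93.71) + 268505 × (675 − 55)] × 10⁻⁶ = 1158.65 + 166.47 = 1325.12 kN·m.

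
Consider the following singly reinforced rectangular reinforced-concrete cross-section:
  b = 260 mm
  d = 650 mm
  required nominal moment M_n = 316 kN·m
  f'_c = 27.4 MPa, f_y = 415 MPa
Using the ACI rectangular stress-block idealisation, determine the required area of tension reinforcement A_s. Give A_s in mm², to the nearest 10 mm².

A_s ≈ 1250 mm²

With M_n = 0.85 f'_c a b (d − a/2), solve the quadratic for a:
a = d − √(d² − 2M_n/(0.85 f'_c b)) = 650 − √(650² − 2 × 316×10⁶/(0.85 × 27.4 × 260)) = 85.97 mm.
A_s = 0.85 f'_c a b / f_y = 0.85 × 27.4 × 85.97 × 260 / 415 = 1254.4 mm².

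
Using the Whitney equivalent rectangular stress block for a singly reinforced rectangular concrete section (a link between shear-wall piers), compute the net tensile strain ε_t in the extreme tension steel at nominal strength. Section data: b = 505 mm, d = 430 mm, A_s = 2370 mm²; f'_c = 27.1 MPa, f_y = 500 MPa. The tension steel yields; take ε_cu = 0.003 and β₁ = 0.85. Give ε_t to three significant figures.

ε_t ≈ 0.00776

a = A_s f_y/(0.85 f'_c b) = 101.87 mm.
β₁ = 0.85, so c = a/β₁ = 101.87/0.85 = 119.85 mm.
From the linear strain diagram with ε_cu = 0.003: ε_t = 0.003 (d − c)/c = 0.003 × (430 − 119.85)/119.85 = 0.00776.
Since ε_t ≥ 0.005, the section is tension-controlled.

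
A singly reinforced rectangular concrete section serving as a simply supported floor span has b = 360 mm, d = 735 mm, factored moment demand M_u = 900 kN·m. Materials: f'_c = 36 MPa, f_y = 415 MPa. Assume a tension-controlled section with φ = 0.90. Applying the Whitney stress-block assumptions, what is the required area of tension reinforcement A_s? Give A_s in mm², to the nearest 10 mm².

A_s ≈ 3610 mm²

M_n = M_u/φ = 900/0.90 = 1000 kN·m.
With M_n = 0.85 f'_c a b (d − a/2), solve the quadratic for a:
a = d − √(d² − 2M_n/(0.85 f'_c b)) = 735 − √(735² − 2 × 1000×10⁶/(0.85 × 36 × 360)) = 136.11 mm.
A_s = 0.85 f'_c a b / f_y = 0.85 × 36 × 136.11 × 360 / 415 = 3613.0 mm².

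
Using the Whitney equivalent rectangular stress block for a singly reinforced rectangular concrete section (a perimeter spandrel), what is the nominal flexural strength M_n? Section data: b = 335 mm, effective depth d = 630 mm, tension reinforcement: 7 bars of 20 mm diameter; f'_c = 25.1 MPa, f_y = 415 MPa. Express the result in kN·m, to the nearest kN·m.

M_n ≈ 516 kN·m

A_s = 7 × 314 = 2198 mm².
T = A_s f_y = 2198 × 415 = 912170 N = 912.17 kN.
From C = T: a = T/(0.85 f'_c b) = 912170/(0.85 × 25.1 × 335) = 127.63 mm.
M_n = T(d − a/2) = 912.17 kN × (630 − 63.815) mm = 516.46 kN·m.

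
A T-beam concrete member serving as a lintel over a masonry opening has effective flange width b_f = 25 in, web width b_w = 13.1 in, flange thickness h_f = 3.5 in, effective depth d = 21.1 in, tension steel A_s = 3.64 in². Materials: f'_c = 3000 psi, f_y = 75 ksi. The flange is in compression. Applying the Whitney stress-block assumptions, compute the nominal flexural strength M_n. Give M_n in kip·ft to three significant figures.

M_n ≈ 430 kip·ft

Tension: T = A_s f_y = 3.64 × 75 = 273 kips.
Try a within the flange: a = T/(0.85 f'_c b_f) = 273/(0.85 × 3 × 25) = 4.282 in.
a = 4.282 > h_f = 3.5 in: the block extends into the web. Split into flange-overhang and web parts.
C_f = 0.85 f'_c (b_f − b_w) h_f = 0.85 × 3 × (25 − 13.1) × 3.5 = 106.2 kips.
Remaining web compression depth: a_w = (T − C_f)/(0.85 f'_c b_w) = (273 − 106.2)/(0.85 × 3 × 13.1) = 4.993 in.
M_n = C_f(d − h_f/2) + (T − C_f)(d − a_w/2) = 106.2 × (21.1 − 1.75) + 166.8 × (21.1 − 2.4965) = 2055.0 + 3103.1 = 5158.1 kip·in.
M_n = 5158.1/12 = 429.84 kip·ft.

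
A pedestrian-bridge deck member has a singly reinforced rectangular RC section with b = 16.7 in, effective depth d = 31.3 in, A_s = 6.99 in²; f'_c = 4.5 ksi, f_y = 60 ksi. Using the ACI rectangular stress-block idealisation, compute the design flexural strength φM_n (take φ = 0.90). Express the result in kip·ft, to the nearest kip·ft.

φM_n ≈ 881 kip·ft

T = A_s f_y = 6.99 × 60 = 419.4 kips.
a = T/(0.85 f'_c b) = 419.4/(0.85 × 4.5 × 16.7) = 6.566 in.
M_n = T(d − a/2) = 419.4 × (31.3 − 3.283) = 11750.3 kip·in = 11750.3/12 = 979.19 kip·ft.
φM_n = 0.90 × 979.19 = 881.27 kip·ft.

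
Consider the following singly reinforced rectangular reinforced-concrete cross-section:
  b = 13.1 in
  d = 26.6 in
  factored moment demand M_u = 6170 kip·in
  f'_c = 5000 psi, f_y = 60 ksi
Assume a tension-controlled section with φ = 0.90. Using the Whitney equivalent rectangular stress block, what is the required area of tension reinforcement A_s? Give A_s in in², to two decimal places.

A_s ≈ 4.75 in²

M_n = M_u/φ = 6170/0.90 = 6855.56 kip·in.
From M_n = 0.85 f'_c a b (d − a/2):
a = d − √(d² − 2M_n/(0.85 f'_c b)) = 26.6 − √(26.6² − 2 × 6855.56/(0.85 × 5 × 13.1)) = 5.122 in.
A_s = 0.85 f'_c a b / f_y = 0.85 × 5 × 5.122 × 13.1 / 60 = 4.753 in².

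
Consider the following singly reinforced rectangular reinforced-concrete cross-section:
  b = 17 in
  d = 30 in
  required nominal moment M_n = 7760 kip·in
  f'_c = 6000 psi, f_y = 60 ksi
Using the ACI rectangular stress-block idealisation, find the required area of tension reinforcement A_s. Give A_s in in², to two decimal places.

From M_n = 0.85 f'_c a b (d − a/2):
a = d − √(d² − 2M_n/(0.85 f'_c b)) = 30 − √(30² − 2 × 7760/(0.85 × 6 × 17)) = 3.149 in.
A_s = 0.85 f'_c a b / f_y = 0.85 × 6 × 3.149 × 17 / 60 = 4.550 in².

A_s ≈ 4.55 in²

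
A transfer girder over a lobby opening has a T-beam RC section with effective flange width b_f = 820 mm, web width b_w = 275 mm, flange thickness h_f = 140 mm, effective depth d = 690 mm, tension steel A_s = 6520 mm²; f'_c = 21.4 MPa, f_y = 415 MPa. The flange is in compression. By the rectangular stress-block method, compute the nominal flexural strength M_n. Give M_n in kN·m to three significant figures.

M_n ≈ 1600 kN·m

Tension: T = A_s f_y = 6520 × 415 = 2705800 N.
Try a within the flange: a = T/(0.85 f'_c b_f) = 2705800/(0.85 × 21.4 × 820) = 181.40 mm.
a = 181.40 > h_f = 140 mm: the block extends into the web. Split into flange-overhang and web parts.
C_f = 0.85 f'_c (b_f − b_w) h_f = 0.85 × 21.4 × (820 − 275) × 140 = 1387897 N.
Remaining web compression depth: a_w = (T − C_f)/(0.85 f'_c b_w) = (2705800 − 1387897)/(0.85 × 21.4 × 275) = 263.46 mm.
M_n = C_f(d − h_f/2) + (T − C_f)(d − a_w/2) = 1387897 × (690 − 70) + 1317903 × (690 − 131.73) = 860.50 + 735.75 = 1596.25 × 10⁶ N·mm.
M_n = 1596.25 kN·m.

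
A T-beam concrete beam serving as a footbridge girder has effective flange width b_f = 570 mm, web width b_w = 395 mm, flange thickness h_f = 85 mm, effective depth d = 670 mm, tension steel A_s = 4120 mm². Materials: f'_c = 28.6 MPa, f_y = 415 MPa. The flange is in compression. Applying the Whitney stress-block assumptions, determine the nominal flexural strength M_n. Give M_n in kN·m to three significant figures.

Tension: T = A_s f_y = 4120 × 415 = 1709800 N.
Try a within the flange: a = T/(0.85 f'_c b_f) = 1709800/(0.85 × 28.6 × 570) = 123.39 mm.
a = 123.39 > h_f = 85 mm: the block extends into the web. Split into flange-overhang and web parts.
C_f = 0.85 f'_c (b_f − b_w) h_f = 0.85 × 28.6 × (570 − 395) × 85 = 361611 N.
Remaining web compression depth: a_w = (T − C_f)/(0.85 f'_c b_w) = (1709800 − 361611)/(0.85 × 28.6 × 395) = 140.40 mm.
M_n = C_f(d − h_f/2) + (T − C_f)(d − a_w/2) = 361611 × (670 − 42.5) + 1348189 × (670 − 70.2) = 226.91 + 808.64 = 1035.55 × 10⁶ N·mm.
M_n = 1035.55 kN·m.

M_n ≈ 1040 kN·m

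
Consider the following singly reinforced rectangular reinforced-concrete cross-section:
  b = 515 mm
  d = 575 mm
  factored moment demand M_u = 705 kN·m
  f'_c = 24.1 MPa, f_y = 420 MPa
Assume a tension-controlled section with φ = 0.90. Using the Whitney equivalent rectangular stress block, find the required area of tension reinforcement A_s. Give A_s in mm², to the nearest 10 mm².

A_s ≈ 3720 mm²

M_n = M_u/φ = 705/0.90 = 783.333 kN·m.
With M_n = 0.85 f'_c a b (d − a/2), solve the quadratic for a:
a = d − √(d² − 2M_n/(0.85 f'_c b)) = 575 − √(575² − 2 × 783.333×10⁶/(0.85 × 24.1 × 515)) = 148.24 mm.
A_s = 0.85 f'_c a b / f_y = 0.85 × 24.1 × 148.24 × 515 / 420 = 3723.6 mm².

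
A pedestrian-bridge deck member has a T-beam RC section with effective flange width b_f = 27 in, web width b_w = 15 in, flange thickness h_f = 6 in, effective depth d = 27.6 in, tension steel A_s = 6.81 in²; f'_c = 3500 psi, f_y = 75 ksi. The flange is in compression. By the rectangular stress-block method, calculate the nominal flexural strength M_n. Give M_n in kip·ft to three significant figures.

Tension: T = A_s f_y = 6.81 × 75 = 510.75 kips.
Try a within the flange: a = T/(0.85 f'_c b_f) = 510.75/(0.85 × 3.5 × 27) = 6.359 in.
a = 6.359 > h_f = 6 in: the block extends into the web. Split into flange-overhang and web parts.
C_f = 0.85 f'_c (b_f − b_w) h_f = 0.85 × 3.5 × (27 − 15) × 6 = 214.2 kips.
Remaining web compression depth: a_w = (T − C_f)/(0.85 f'_c b_w) = (510.75 − 214.2)/(0.85 × 3.5 × 15) = 6.645 in.
M_n = C_f(d − h_f/2) + (T − C_f)(d − a_w/2) = 214.2 × (27.6 − 3) + 296.55 × (27.6 − 3.3225) = 5269.3 + 7199.5 = 12468.8 kip·in.
M_n = 12468.8/12 = 1039.07 kip·ft.

M_n ≈ 1040 kip·ft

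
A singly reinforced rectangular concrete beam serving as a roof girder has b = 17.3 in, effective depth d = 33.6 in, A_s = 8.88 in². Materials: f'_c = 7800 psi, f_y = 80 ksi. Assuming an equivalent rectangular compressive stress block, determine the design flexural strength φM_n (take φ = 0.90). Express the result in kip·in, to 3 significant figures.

φM_n ≈ 19500 kip·in

T = A_s f_y = 8.88 × 80 = 710.4 kips.
a = T/(0.85 f'_c b) = 710.4/(0.85 × 7.8 × 17.3) = 6.194 in.
M_n = T(d − a/2) = 710.4 × (33.6 − 3.097) = 21669.3 kip·in.
φM_n = 0.90 × 21669.3 = 19502.4 kip·in.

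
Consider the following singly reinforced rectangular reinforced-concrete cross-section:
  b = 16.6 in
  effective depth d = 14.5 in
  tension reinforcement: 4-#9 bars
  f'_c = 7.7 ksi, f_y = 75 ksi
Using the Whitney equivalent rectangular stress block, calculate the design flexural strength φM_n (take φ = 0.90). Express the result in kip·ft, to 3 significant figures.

A_s = 4 × 1 = 4 in².
T = A_s f_y = 4 × 75 = 300 kips.
a = T/(0.85 f'_c b) = 300/(0.85 × 7.7 × 16.6) = 2.761 in.
M_n = T(d − a/2) = 300 × (14.5 − 1.3805) = 3935.9 kip·in = 3935.9/12 = 327.99 kip·ft.
φM_n = 0.90 × 327.99 = 295.19 kip·ft.

φM_n ≈ 295 kip·ft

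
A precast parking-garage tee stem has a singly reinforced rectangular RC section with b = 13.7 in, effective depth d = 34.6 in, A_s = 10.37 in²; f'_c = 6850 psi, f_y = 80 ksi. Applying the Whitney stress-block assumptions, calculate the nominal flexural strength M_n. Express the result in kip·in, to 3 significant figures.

T = A_s f_y = 10.37 × 80 = 829.6 kips.
a = T/(0.85 f'_c b) = 829.6/(0.85 × 6.85 × 13.7) = 10.400 in.
M_n = T(d − a/2) = 829.6 × (34.6 − 5.2) = 24390.2 kip·in.

M_n ≈ 24400 kip·in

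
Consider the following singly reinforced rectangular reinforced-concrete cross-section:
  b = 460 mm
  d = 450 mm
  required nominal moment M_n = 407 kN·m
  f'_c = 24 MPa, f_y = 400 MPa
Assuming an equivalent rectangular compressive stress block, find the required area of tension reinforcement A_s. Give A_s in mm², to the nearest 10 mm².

With M_n = 0.85 f'_c a b (d − a/2), solve the quadratic for a:
a = d − √(d² − 2M_n/(0.85 f'_c b)) = 450 − √(450² − 2 × 407×10⁶/(0.85 × 24 × 460)) = 109.77 mm.
A_s = 0.85 f'_c a b / f_y = 0.85 × 24 × 109.77 × 460 / 400 = 2575.2 mm².

A_s ≈ 2580 mm²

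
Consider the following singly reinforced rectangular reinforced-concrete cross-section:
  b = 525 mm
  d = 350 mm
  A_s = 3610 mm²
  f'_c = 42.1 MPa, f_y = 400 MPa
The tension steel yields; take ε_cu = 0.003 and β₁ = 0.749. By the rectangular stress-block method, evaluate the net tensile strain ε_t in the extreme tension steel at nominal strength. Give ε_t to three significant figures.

a = A_s f_y/(0.85 f'_c b) = 76.86 mm.
β₁ = 0.749, so c = a/β₁ = 76.86/0.749 = 102.62 mm.
From the linear strain diagram with ε_cu = 0.003: ε_t = 0.003 (d − c)/c = 0.003 × (350 − 102.62)/102.62 = 0.00723.
Since ε_t ≥ 0.005, the section is tension-controlled.

ε_t ≈ 0.00723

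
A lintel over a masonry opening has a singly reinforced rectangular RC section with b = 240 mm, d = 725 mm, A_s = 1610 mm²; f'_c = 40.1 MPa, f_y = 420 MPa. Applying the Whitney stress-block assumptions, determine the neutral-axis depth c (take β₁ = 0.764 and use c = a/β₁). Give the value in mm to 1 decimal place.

T = A_s f_y = 1610 × 420 = 676200 N = 676.2 kN.
Setting C = 0.85 f'_c a b equal to T: a = 676200/(0.85 × 40.1 × 240) = 82.661 mm.
With β₁ = 0.764, c = a/β₁ = 82.661/0.764 = 108.2 mm.

c ≈ 108.2 mm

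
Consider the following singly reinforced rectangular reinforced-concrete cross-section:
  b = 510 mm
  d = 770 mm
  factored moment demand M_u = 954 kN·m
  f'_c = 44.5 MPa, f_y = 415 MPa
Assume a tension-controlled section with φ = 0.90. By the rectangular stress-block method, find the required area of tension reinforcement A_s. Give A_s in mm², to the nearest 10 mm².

A_s ≈ 3490 mm²

M_n = M_u/φ = 954/0.90 = 1060 kN·m.
With M_n = 0.85 f'_c a b (d − a/2), solve the quadratic for a:
a = d − √(d² − 2M_n/(0.85 f'_c b)) = 770 − √(770² − 2 × 1060×10⁶/(0.85 × 44.5 × 510)) = 75.02 mm.
A_s = 0.85 f'_c a b / f_y = 0.85 × 44.5 × 75.02 × 510 / 415 = 3487.2 mm².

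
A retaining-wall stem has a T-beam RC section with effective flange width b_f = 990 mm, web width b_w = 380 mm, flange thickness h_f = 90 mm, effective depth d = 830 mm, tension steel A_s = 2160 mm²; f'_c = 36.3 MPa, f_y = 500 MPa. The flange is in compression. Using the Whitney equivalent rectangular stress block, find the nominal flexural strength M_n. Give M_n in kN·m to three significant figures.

Tension: T = A_s f_y = 2160 × 500 = 1080000 N.
Try a within the flange: a = T/(0.85 f'_c b_f) = 1080000/(0.85 × 36.3 × 990) = 35.36 mm.
Since a = 35.36 ≤ h_f = 90 mm, the stress block lies entirely in the flange; analyse as a rectangular beam of width b_f.
M_n = T(d − a/2) = 1080000 × (830 − 17.68) = 877.31 × 10⁶ N·mm.
M_n = 877.31 kN·m.

M_n ≈ 877 kN·m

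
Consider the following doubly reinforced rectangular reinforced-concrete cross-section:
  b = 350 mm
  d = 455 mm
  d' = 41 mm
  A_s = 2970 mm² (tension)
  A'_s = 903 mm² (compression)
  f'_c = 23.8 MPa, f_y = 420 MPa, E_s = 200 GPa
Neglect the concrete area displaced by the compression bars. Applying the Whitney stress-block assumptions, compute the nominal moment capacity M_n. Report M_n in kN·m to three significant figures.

Assume both tension and compression steel yield.
Net tension couple steel: A_s − A'_s = 2067 mm².
a = (A_s − A'_s) f_y / (0.85 f'_c b) = 868140/(0.85 × 23.8 × 350) = 122.61 mm.
c = a/β₁ = 122.61/0.85 = 144.25 mm; ε'_s = 0.003(c − d')/c = 0.0021 ≥ f_y/E_s = 0.0021, so compression steel does yield.
M_n = (A_s − A'_s) f_y (d − a/2) + A'_s f_y (d − d') = [868140 × (455 − 61.305) + 379260 × (455 − 41)] × 10⁻⁶ = 341.78 + 157.01 = 498.79 kN·m.

M_n ≈ 499 kN·m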